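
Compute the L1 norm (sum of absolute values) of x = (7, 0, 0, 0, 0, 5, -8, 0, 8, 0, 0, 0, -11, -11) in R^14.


Non-zero entries: [(0, 7), (5, 5), (6, -8), (8, 8), (12, -11), (13, -11)]
Absolute values: [7, 5, 8, 8, 11, 11]
||x||_1 = sum = 50.

50


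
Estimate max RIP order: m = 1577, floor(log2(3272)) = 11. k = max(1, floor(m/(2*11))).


floor(log2(3272)) = 11.
2*11 = 22.
m/(2*floor(log2(n))) = 1577/22 ≈ 71.6818.
floor = 71.
k = max(1, 71) = 71.

71


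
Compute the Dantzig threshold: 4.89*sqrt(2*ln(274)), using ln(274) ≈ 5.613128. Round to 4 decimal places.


ln(274) ≈ 5.613128.
2*ln(n) ≈ 11.226256.
sqrt(2*ln(n)) ≈ sqrt(11.226256) ≈ 3.350561.
threshold ≈ 4.89*3.350561 = 16.38424329 ≈ 16.3842.

16.3842


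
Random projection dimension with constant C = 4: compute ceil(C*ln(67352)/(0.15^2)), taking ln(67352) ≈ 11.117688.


ln(67352) ≈ 11.117688.
eps^2 = 0.15^2 = 0.0225.
C*ln(N)/eps^2 ≈ 4*11.117688/0.0225 ≈ 1976.4779.
m = ceil(1976.4779) = 1977.

1977


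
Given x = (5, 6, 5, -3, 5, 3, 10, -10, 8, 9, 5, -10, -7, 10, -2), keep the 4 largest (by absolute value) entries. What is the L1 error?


Sorted |x_i| descending: [10, 10, 10, 10, 9, 8, 7, 6, 5, 5, 5, 5, 3, 3, 2]
Keep top 4: [10, 10, 10, 10]
Tail entries: [9, 8, 7, 6, 5, 5, 5, 5, 3, 3, 2]
L1 error = sum of tail = 58.

58


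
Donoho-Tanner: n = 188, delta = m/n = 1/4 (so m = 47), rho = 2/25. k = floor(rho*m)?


m = 1/4*188 = 47.
rho = 2/25.
rho*m = 2/25*47 = 3.76.
k = floor(3.76) = 3.

3


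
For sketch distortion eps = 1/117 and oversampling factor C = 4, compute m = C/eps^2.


1/eps = 117.
(1/eps)^2 = 13689.
m = 4*13689 = 54756.

54756


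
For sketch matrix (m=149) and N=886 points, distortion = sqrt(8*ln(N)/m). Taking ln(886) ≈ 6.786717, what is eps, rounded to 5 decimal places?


ln(886) ≈ 6.786717.
8*ln(N)/m ≈ 8*6.786717/149 ≈ 0.36438749.
eps = sqrt(0.36438749) ≈ 0.6036452 ≈ 0.60365.

0.60365


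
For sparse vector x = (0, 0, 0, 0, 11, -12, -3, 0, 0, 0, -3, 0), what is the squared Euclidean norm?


Non-zero entries: [(4, 11), (5, -12), (6, -3), (10, -3)]
Squares: [121, 144, 9, 9]
||x||_2^2 = sum = 283.

283


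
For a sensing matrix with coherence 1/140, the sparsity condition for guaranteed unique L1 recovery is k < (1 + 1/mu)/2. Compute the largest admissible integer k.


1/mu = 140.
1 + 1/mu = 141.
(1 + 1/mu)/2 = 70.5 is not an integer, so k_max = floor(70.5) = 70.

70


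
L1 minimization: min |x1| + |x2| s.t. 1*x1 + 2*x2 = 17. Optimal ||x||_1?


Axis intercepts:
  x1 = 17, x2 = 0: L1 = 17
  x1 = 0, x2 = 17/2: L1 = 17/2
x* = (0, 17/2)
||x*||_1 = 17/2.

17/2


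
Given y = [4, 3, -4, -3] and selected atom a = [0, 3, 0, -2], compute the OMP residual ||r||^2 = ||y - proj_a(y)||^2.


a^T a = 13.
a^T y = 15.
coeff = 15/13 = 15/13.
||r||^2 = 425/13.

425/13


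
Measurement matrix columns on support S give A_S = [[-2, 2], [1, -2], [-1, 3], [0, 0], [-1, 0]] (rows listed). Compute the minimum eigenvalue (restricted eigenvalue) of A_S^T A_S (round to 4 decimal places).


A_S^T A_S = [[7, -9], [-9, 17]].
trace = 24.
det = 38.
disc = trace^2 - 4*det = 576 - 4*38 = 424.
sqrt(424) ≈ 20.591260.
lam_min = (24 - sqrt(424))/2 ≈ (24 - 20.591260)/2 = 1.70437 ≈ 1.7044.

1.7044


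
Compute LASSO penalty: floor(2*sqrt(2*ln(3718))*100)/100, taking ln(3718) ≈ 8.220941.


ln(3718) ≈ 8.220941.
2*ln(n) ≈ 16.441882.
sqrt(2*ln(n)) ≈ sqrt(16.441882) ≈ 4.054859.
lambda ≈ 2*4.054859 = 8.109718.
floor(lambda*100)/100 = 8.10.

8.10


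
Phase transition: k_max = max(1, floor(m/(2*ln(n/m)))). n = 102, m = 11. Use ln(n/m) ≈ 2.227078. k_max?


n/m = 102/11.
ln(n/m) ≈ 2.227078.
2*ln(n/m) ≈ 4.454156.
m/(2*ln(n/m)) ≈ 11/4.454156 ≈ 2.4696.
floor = 2.
k_max = max(1, 2) = 2.

2


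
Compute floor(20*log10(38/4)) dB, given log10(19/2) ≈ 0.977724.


||x||/||e|| = 38/4 = 19/2.
log10(19/2) ≈ 0.977724.
20*log10(||x||/||e||) ≈ 20*0.977724 = 19.55448.
floor(19.55448) = 19.

19


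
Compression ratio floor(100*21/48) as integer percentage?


100*m/n = 100*21/48 ≈ 43.75.
floor = 43.

43


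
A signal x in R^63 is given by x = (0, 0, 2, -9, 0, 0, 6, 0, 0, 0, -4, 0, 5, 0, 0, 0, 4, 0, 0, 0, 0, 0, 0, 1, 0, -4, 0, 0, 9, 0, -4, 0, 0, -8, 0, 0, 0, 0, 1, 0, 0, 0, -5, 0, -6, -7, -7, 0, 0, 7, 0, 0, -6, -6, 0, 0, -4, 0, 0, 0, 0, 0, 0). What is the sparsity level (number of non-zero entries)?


Non-zero positions: [2, 3, 6, 10, 12, 16, 23, 25, 28, 30, 33, 38, 42, 44, 45, 46, 49, 52, 53, 56].
Sparsity = 20.

20


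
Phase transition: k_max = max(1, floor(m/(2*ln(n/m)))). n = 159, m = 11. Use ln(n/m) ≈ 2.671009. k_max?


n/m = 159/11.
ln(n/m) ≈ 2.671009.
2*ln(n/m) ≈ 5.342018.
m/(2*ln(n/m)) ≈ 11/5.342018 ≈ 2.0591.
floor = 2.
k_max = max(1, 2) = 2.

2


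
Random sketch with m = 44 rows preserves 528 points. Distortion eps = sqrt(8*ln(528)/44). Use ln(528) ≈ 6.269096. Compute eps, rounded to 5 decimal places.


ln(528) ≈ 6.269096.
8*ln(N)/m ≈ 8*6.269096/44 ≈ 1.13983564.
eps = sqrt(1.13983564) ≈ 1.0676309 ≈ 1.06763.

1.06763


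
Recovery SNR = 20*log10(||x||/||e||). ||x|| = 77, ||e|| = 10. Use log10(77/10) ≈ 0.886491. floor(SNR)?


||x||/||e|| = 77/10.
log10(77/10) ≈ 0.886491.
20*log10(||x||/||e||) ≈ 20*0.886491 = 17.72982.
floor(17.72982) = 17.

17


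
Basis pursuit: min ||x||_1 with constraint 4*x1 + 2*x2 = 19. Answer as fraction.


Axis intercepts:
  x1 = 19/4, x2 = 0: L1 = 19/4
  x1 = 0, x2 = 19/2: L1 = 19/2
x* = (19/4, 0)
||x*||_1 = 19/4.

19/4


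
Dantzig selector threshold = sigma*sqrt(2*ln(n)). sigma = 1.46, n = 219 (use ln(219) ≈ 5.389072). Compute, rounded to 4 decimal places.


ln(219) ≈ 5.389072.
2*ln(n) ≈ 10.778144.
sqrt(2*ln(n)) ≈ sqrt(10.778144) ≈ 3.283008.
threshold ≈ 1.46*3.283008 = 4.79319168 ≈ 4.7932.

4.7932


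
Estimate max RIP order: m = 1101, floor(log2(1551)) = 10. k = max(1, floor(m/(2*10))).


floor(log2(1551)) = 10.
2*10 = 20.
m/(2*floor(log2(n))) = 1101/20 ≈ 55.05.
floor = 55.
k = max(1, 55) = 55.

55


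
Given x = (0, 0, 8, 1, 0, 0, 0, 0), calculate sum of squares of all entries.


Non-zero entries: [(2, 8), (3, 1)]
Squares: [64, 1]
||x||_2^2 = sum = 65.

65


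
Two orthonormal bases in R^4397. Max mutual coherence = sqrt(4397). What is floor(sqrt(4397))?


66^2 = 4356 <= 4397 < 4489 = 67^2, so 66 <= sqrt(4397) < 67.
floor(sqrt(4397)) = 66.

66


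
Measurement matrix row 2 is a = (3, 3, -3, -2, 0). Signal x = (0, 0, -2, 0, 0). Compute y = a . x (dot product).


Non-zero terms: ['-3*-2']
Products: [6]
y = sum = 6.

6


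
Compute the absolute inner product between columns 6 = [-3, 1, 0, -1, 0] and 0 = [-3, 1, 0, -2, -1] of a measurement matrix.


Inner product: -3*-3 + 1*1 + 0*0 + -1*-2 + 0*-1
Products: [9, 1, 0, 2, 0]
Sum = 12.
|dot| = 12.

12


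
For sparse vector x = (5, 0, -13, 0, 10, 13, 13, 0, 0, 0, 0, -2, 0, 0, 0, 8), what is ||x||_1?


Non-zero entries: [(0, 5), (2, -13), (4, 10), (5, 13), (6, 13), (11, -2), (15, 8)]
Absolute values: [5, 13, 10, 13, 13, 2, 8]
||x||_1 = sum = 64.

64


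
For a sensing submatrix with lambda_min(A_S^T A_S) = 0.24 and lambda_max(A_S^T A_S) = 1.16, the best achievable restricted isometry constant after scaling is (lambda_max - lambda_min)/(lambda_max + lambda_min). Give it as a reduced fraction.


lambda_max - lambda_min = 1.16 - 0.24 = 0.92.
lambda_max + lambda_min = 1.16 + 0.24 = 1.40.
delta = 0.92/1.40 = 92/140 = 23/35.

23/35


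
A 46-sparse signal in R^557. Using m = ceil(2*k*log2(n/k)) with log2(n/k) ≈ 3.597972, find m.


log2(n/k) = log2(557/46) ≈ 3.597972.
2*k*log2(n/k) ≈ 2*46*3.597972 = 331.013424.
m = ceil(331.013424) = 332.

332


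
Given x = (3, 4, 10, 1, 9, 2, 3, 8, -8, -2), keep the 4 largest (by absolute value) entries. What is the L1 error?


Sorted |x_i| descending: [10, 9, 8, 8, 4, 3, 3, 2, 2, 1]
Keep top 4: [10, 9, 8, 8]
Tail entries: [4, 3, 3, 2, 2, 1]
L1 error = sum of tail = 15.

15


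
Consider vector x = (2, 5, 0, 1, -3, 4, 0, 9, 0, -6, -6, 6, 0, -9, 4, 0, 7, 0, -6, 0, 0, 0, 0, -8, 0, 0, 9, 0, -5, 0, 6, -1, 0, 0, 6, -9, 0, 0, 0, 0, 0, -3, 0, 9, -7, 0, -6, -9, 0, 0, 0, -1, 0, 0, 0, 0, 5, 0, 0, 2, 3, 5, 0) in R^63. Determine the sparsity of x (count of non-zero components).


Non-zero positions: [0, 1, 3, 4, 5, 7, 9, 10, 11, 13, 14, 16, 18, 23, 26, 28, 30, 31, 34, 35, 41, 43, 44, 46, 47, 51, 56, 59, 60, 61].
Sparsity = 30.

30


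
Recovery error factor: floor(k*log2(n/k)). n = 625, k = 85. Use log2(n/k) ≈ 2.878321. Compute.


log2(n/k) = log2(625/85) ≈ 2.878321.
k*log2(n/k) ≈ 85*2.878321 = 244.657285.
floor(244.657285) = 244.

244


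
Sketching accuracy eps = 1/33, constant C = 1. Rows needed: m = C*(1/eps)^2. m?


1/eps = 33.
(1/eps)^2 = 1089.
m = 1*1089 = 1089.

1089


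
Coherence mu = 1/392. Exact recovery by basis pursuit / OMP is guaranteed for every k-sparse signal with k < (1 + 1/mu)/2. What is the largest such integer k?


1/mu = 392.
1 + 1/mu = 393.
(1 + 1/mu)/2 = 196.5 is not an integer, so k_max = floor(196.5) = 196.

196


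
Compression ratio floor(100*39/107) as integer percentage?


100*m/n = 100*39/107 ≈ 36.4486.
floor = 36.

36


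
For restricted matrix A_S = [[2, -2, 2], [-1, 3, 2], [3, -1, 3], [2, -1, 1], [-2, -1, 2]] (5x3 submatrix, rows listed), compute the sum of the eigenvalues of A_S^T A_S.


Sum of eigenvalues of A_S^T A_S = trace(A_S^T A_S) = sum of squared column norms of A_S.
A_S^T A_S diagonal: [22, 16, 22].
trace = 22 + 16 + 22 = 60.

60


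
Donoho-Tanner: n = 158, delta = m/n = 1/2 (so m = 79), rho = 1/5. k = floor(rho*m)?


m = 1/2*158 = 79.
rho = 1/5.
rho*m = 1/5*79 = 15.8.
k = floor(15.8) = 15.

15


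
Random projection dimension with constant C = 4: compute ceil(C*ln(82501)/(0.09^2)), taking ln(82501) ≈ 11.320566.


ln(82501) ≈ 11.320566.
eps^2 = 0.09^2 = 0.0081.
C*ln(N)/eps^2 ≈ 4*11.320566/0.0081 ≈ 5590.403.
m = ceil(5590.403) = 5591.

5591


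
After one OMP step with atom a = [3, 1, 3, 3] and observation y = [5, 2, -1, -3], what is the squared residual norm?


a^T a = 28.
a^T y = 5.
coeff = 5/28 = 5/28.
||r||^2 = 1067/28.

1067/28


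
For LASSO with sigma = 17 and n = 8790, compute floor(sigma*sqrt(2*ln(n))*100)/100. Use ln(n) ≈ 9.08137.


ln(8790) ≈ 9.08137.
2*ln(n) ≈ 18.16274.
sqrt(2*ln(n)) ≈ sqrt(18.16274) ≈ 4.261777.
lambda ≈ 17*4.261777 = 72.450209.
floor(lambda*100)/100 = 72.45.

72.45


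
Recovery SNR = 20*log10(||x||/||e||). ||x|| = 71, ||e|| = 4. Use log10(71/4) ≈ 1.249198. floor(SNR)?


||x||/||e|| = 71/4.
log10(71/4) ≈ 1.249198.
20*log10(||x||/||e||) ≈ 20*1.249198 = 24.98396.
floor(24.98396) = 24.

24


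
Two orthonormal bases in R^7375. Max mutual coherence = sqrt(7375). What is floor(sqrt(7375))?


85^2 = 7225 <= 7375 < 7396 = 86^2, so 85 <= sqrt(7375) < 86.
floor(sqrt(7375)) = 85.

85


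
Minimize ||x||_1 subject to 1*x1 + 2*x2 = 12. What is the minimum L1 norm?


Axis intercepts:
  x1 = 12, x2 = 0: L1 = 12
  x1 = 0, x2 = 6: L1 = 6
x* = (0, 6)
||x*||_1 = 6.

6


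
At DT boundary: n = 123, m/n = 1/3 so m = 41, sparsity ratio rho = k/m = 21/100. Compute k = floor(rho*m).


m = 1/3*123 = 41.
rho = 21/100.
rho*m = 21/100*41 = 8.61.
k = floor(8.61) = 8.

8


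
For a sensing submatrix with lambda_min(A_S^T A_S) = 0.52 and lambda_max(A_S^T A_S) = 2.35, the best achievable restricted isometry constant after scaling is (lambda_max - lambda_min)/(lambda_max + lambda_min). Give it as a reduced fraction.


lambda_max - lambda_min = 2.35 - 0.52 = 1.83.
lambda_max + lambda_min = 2.35 + 0.52 = 2.87.
delta = 1.83/2.87 = 183/287.

183/287


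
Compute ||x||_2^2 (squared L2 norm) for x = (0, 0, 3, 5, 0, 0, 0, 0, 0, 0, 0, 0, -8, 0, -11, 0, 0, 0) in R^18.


Non-zero entries: [(2, 3), (3, 5), (12, -8), (14, -11)]
Squares: [9, 25, 64, 121]
||x||_2^2 = sum = 219.

219


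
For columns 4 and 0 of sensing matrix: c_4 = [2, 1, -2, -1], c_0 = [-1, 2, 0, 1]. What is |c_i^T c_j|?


Inner product: 2*-1 + 1*2 + -2*0 + -1*1
Products: [-2, 2, 0, -1]
Sum = -1.
|dot| = 1.

1


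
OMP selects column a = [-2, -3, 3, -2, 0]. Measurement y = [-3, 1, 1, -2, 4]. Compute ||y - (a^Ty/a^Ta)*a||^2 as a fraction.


a^T a = 26.
a^T y = 10.
coeff = 10/26 = 5/13.
||r||^2 = 353/13.

353/13


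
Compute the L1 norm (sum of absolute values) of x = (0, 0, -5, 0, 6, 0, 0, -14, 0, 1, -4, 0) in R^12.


Non-zero entries: [(2, -5), (4, 6), (7, -14), (9, 1), (10, -4)]
Absolute values: [5, 6, 14, 1, 4]
||x||_1 = sum = 30.

30


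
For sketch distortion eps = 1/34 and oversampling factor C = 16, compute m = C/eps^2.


1/eps = 34.
(1/eps)^2 = 1156.
m = 16*1156 = 18496.

18496


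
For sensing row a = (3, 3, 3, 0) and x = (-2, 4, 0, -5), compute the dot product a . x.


Non-zero terms: ['3*-2', '3*4', '0*-5']
Products: [-6, 12, 0]
y = sum = 6.

6


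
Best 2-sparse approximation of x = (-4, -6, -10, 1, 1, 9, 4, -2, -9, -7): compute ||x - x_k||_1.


Sorted |x_i| descending: [10, 9, 9, 7, 6, 4, 4, 2, 1, 1]
Keep top 2: [10, 9]
Tail entries: [9, 7, 6, 4, 4, 2, 1, 1]
L1 error = sum of tail = 34.

34


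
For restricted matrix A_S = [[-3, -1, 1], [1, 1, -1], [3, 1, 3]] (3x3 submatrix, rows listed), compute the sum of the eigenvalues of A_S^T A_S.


Sum of eigenvalues of A_S^T A_S = trace(A_S^T A_S) = sum of squared column norms of A_S.
A_S^T A_S diagonal: [19, 3, 11].
trace = 19 + 3 + 11 = 33.

33


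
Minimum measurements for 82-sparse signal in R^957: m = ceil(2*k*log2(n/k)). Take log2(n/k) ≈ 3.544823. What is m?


log2(n/k) = log2(957/82) ≈ 3.544823.
2*k*log2(n/k) ≈ 2*82*3.544823 = 581.350972.
m = ceil(581.350972) = 582.

582


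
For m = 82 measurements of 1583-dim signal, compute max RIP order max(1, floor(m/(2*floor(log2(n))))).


floor(log2(1583)) = 10.
2*10 = 20.
m/(2*floor(log2(n))) = 82/20 ≈ 4.1.
floor = 4.
k = max(1, 4) = 4.

4


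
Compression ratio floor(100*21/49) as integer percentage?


100*m/n = 100*21/49 ≈ 42.8571.
floor = 42.

42


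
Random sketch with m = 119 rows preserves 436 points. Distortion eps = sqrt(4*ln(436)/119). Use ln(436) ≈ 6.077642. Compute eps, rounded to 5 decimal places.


ln(436) ≈ 6.077642.
4*ln(N)/m ≈ 4*6.077642/119 ≈ 0.20429049.
eps = sqrt(0.20429049) ≈ 0.4519851 ≈ 0.45199.

0.45199


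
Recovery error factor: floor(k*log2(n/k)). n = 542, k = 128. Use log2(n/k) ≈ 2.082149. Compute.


log2(n/k) = log2(542/128) ≈ 2.082149.
k*log2(n/k) ≈ 128*2.082149 = 266.515072.
floor(266.515072) = 266.

266


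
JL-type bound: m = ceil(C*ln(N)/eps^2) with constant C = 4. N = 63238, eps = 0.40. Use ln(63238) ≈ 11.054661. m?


ln(63238) ≈ 11.054661.
eps^2 = 0.40^2 = 0.16.
C*ln(N)/eps^2 ≈ 4*11.054661/0.16 ≈ 276.3665.
m = ceil(276.3665) = 277.

277


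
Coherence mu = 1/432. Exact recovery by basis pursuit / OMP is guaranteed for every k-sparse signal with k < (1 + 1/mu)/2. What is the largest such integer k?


1/mu = 432.
1 + 1/mu = 433.
(1 + 1/mu)/2 = 216.5 is not an integer, so k_max = floor(216.5) = 216.

216


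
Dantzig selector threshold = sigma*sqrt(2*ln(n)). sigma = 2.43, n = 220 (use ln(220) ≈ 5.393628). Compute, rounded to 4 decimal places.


ln(220) ≈ 5.393628.
2*ln(n) ≈ 10.787256.
sqrt(2*ln(n)) ≈ sqrt(10.787256) ≈ 3.284396.
threshold ≈ 2.43*3.284396 = 7.98108228 ≈ 7.9811.

7.9811


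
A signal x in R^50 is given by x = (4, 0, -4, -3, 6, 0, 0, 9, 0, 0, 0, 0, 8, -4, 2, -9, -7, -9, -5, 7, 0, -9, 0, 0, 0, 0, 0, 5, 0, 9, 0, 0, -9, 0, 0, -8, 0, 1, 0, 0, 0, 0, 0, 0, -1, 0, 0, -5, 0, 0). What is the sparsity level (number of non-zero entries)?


Non-zero positions: [0, 2, 3, 4, 7, 12, 13, 14, 15, 16, 17, 18, 19, 21, 27, 29, 32, 35, 37, 44, 47].
Sparsity = 21.

21


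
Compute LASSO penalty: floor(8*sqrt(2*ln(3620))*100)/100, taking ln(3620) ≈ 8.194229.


ln(3620) ≈ 8.194229.
2*ln(n) ≈ 16.388458.
sqrt(2*ln(n)) ≈ sqrt(16.388458) ≈ 4.048266.
lambda ≈ 8*4.048266 = 32.386128.
floor(lambda*100)/100 = 32.38.

32.38


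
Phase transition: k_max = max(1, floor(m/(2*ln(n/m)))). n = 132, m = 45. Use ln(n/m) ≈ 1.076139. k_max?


n/m = 132/45 = 44/15.
ln(n/m) ≈ 1.076139.
2*ln(n/m) ≈ 2.152278.
m/(2*ln(n/m)) ≈ 45/2.152278 ≈ 20.9081.
floor = 20.
k_max = max(1, 20) = 20.

20


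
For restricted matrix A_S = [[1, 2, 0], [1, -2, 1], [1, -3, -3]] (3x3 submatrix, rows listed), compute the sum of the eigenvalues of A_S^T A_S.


Sum of eigenvalues of A_S^T A_S = trace(A_S^T A_S) = sum of squared column norms of A_S.
A_S^T A_S diagonal: [3, 17, 10].
trace = 3 + 17 + 10 = 30.

30


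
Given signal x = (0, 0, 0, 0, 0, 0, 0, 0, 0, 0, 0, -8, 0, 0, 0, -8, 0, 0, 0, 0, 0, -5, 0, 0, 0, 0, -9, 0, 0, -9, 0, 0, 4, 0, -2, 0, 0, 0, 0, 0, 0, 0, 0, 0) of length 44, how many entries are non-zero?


Non-zero positions: [11, 15, 21, 26, 29, 32, 34].
Sparsity = 7.

7


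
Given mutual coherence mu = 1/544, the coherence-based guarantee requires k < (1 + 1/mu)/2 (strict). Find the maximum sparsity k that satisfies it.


1/mu = 544.
1 + 1/mu = 545.
(1 + 1/mu)/2 = 272.5 is not an integer, so k_max = floor(272.5) = 272.

272


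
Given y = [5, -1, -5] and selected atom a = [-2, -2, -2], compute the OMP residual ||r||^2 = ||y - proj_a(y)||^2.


a^T a = 12.
a^T y = 2.
coeff = 2/12 = 1/6.
||r||^2 = 152/3.

152/3


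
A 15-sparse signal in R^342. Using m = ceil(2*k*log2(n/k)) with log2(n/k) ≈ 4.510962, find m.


log2(n/k) = log2(342/15) ≈ 4.510962.
2*k*log2(n/k) ≈ 2*15*4.510962 = 135.32886.
m = ceil(135.32886) = 136.

136


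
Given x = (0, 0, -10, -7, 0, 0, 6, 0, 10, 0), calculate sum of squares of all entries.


Non-zero entries: [(2, -10), (3, -7), (6, 6), (8, 10)]
Squares: [100, 49, 36, 100]
||x||_2^2 = sum = 285.

285


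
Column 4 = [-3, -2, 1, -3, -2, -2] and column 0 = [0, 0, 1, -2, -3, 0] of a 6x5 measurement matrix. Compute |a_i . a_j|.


Inner product: -3*0 + -2*0 + 1*1 + -3*-2 + -2*-3 + -2*0
Products: [0, 0, 1, 6, 6, 0]
Sum = 13.
|dot| = 13.

13


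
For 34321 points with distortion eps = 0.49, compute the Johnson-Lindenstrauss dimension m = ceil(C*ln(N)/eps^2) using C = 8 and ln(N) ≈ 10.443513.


ln(34321) ≈ 10.443513.
eps^2 = 0.49^2 = 0.2401.
C*ln(N)/eps^2 ≈ 8*10.443513/0.2401 ≈ 347.9721.
m = ceil(347.9721) = 348.

348


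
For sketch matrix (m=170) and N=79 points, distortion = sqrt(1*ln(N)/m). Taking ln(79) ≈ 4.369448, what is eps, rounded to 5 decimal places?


ln(79) ≈ 4.369448.
1*ln(N)/m ≈ 1*4.369448/170 ≈ 0.02570264.
eps = sqrt(0.02570264) ≈ 0.1603204 ≈ 0.16032.

0.16032


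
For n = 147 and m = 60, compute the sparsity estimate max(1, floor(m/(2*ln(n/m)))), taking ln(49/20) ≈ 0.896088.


n/m = 147/60 = 49/20.
ln(n/m) ≈ 0.896088.
2*ln(n/m) ≈ 1.792176.
m/(2*ln(n/m)) ≈ 60/1.792176 ≈ 33.4789.
floor = 33.
k_max = max(1, 33) = 33.

33


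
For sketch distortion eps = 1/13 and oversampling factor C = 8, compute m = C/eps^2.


1/eps = 13.
(1/eps)^2 = 169.
m = 8*169 = 1352.

1352


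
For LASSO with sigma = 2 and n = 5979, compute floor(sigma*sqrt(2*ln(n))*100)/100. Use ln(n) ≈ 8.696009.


ln(5979) ≈ 8.696009.
2*ln(n) ≈ 17.392018.
sqrt(2*ln(n)) ≈ sqrt(17.392018) ≈ 4.170374.
lambda ≈ 2*4.170374 = 8.340748.
floor(lambda*100)/100 = 8.34.

8.34


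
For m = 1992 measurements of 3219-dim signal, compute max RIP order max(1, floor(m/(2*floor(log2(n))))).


floor(log2(3219)) = 11.
2*11 = 22.
m/(2*floor(log2(n))) = 1992/22 ≈ 90.5455.
floor = 90.
k = max(1, 90) = 90.

90


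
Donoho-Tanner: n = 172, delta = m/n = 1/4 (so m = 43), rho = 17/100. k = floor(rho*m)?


m = 1/4*172 = 43.
rho = 17/100.
rho*m = 17/100*43 = 7.31.
k = floor(7.31) = 7.

7


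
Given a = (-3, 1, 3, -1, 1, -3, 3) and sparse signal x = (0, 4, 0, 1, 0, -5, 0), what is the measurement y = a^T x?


Non-zero terms: ['1*4', '-1*1', '-3*-5']
Products: [4, -1, 15]
y = sum = 18.

18


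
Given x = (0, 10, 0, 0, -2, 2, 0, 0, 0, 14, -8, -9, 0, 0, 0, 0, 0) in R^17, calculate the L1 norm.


Non-zero entries: [(1, 10), (4, -2), (5, 2), (9, 14), (10, -8), (11, -9)]
Absolute values: [10, 2, 2, 14, 8, 9]
||x||_1 = sum = 45.

45


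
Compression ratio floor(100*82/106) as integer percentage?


100*m/n = 100*82/106 ≈ 77.3585.
floor = 77.

77


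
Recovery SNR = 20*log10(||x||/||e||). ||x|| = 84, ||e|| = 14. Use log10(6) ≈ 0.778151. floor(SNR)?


||x||/||e|| = 84/14 = 6.
log10(6) ≈ 0.778151.
20*log10(||x||/||e||) ≈ 20*0.778151 = 15.56302.
floor(15.56302) = 15.

15


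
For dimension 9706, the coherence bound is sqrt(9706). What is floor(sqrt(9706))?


98^2 = 9604 <= 9706 < 9801 = 99^2, so 98 <= sqrt(9706) < 99.
floor(sqrt(9706)) = 98.

98


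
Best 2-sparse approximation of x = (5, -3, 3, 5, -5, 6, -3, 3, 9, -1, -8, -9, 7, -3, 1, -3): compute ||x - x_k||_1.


Sorted |x_i| descending: [9, 9, 8, 7, 6, 5, 5, 5, 3, 3, 3, 3, 3, 3, 1, 1]
Keep top 2: [9, 9]
Tail entries: [8, 7, 6, 5, 5, 5, 3, 3, 3, 3, 3, 3, 1, 1]
L1 error = sum of tail = 56.

56


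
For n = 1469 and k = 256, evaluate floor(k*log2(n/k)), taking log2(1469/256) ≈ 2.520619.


log2(n/k) = log2(1469/256) ≈ 2.520619.
k*log2(n/k) ≈ 256*2.520619 = 645.278464.
floor(645.278464) = 645.

645


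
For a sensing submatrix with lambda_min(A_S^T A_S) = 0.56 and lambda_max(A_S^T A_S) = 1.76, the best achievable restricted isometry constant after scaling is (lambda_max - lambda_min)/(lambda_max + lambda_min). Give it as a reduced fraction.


lambda_max - lambda_min = 1.76 - 0.56 = 1.20.
lambda_max + lambda_min = 1.76 + 0.56 = 2.32.
delta = 1.20/2.32 = 120/232 = 15/29.

15/29


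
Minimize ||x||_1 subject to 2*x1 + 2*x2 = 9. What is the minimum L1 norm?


Axis intercepts:
  x1 = 9/2, x2 = 0: L1 = 9/2
  x1 = 0, x2 = 9/2: L1 = 9/2
x* = (9/2, 0)
||x*||_1 = 9/2.

9/2


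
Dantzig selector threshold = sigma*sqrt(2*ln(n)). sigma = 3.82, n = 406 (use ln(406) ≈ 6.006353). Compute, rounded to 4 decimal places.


ln(406) ≈ 6.006353.
2*ln(n) ≈ 12.012706.
sqrt(2*ln(n)) ≈ sqrt(12.012706) ≈ 3.465935.
threshold ≈ 3.82*3.465935 = 13.2398717 ≈ 13.2399.

13.2399


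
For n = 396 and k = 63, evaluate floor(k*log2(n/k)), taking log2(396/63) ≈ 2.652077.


log2(n/k) = log2(396/63) ≈ 2.652077.
k*log2(n/k) ≈ 63*2.652077 = 167.080851.
floor(167.080851) = 167.

167


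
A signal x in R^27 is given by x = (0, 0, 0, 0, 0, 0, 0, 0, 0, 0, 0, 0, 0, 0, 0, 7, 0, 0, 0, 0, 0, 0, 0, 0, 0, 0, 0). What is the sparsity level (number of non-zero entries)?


Non-zero positions: [15].
Sparsity = 1.

1


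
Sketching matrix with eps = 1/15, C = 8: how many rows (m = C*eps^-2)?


1/eps = 15.
(1/eps)^2 = 225.
m = 8*225 = 1800.

1800


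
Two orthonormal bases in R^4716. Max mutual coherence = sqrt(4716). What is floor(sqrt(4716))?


68^2 = 4624 <= 4716 < 4761 = 69^2, so 68 <= sqrt(4716) < 69.
floor(sqrt(4716)) = 68.

68


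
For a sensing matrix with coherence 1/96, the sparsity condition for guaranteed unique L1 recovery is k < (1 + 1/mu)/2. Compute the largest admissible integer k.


1/mu = 96.
1 + 1/mu = 97.
(1 + 1/mu)/2 = 48.5 is not an integer, so k_max = floor(48.5) = 48.

48


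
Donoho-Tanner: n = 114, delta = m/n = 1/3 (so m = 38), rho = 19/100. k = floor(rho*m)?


m = 1/3*114 = 38.
rho = 19/100.
rho*m = 19/100*38 = 7.22.
k = floor(7.22) = 7.

7


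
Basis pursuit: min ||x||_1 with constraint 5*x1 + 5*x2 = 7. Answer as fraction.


Axis intercepts:
  x1 = 7/5, x2 = 0: L1 = 7/5
  x1 = 0, x2 = 7/5: L1 = 7/5
x* = (7/5, 0)
||x*||_1 = 7/5.

7/5


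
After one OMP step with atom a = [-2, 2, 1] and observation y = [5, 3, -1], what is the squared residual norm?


a^T a = 9.
a^T y = -5.
coeff = -5/9 = -5/9.
||r||^2 = 290/9.

290/9


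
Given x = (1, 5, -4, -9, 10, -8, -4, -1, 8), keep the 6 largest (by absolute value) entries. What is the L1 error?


Sorted |x_i| descending: [10, 9, 8, 8, 5, 4, 4, 1, 1]
Keep top 6: [10, 9, 8, 8, 5, 4]
Tail entries: [4, 1, 1]
L1 error = sum of tail = 6.

6


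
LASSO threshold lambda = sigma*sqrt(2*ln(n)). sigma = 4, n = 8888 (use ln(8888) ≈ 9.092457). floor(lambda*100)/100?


ln(8888) ≈ 9.092457.
2*ln(n) ≈ 18.184914.
sqrt(2*ln(n)) ≈ sqrt(18.184914) ≈ 4.264377.
lambda ≈ 4*4.264377 = 17.057508.
floor(lambda*100)/100 = 17.05.

17.05


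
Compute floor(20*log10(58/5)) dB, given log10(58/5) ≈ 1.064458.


||x||/||e|| = 58/5.
log10(58/5) ≈ 1.064458.
20*log10(||x||/||e||) ≈ 20*1.064458 = 21.28916.
floor(21.28916) = 21.

21


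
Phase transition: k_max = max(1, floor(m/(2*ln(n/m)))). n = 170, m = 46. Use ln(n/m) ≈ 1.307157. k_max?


n/m = 170/46 = 85/23.
ln(n/m) ≈ 1.307157.
2*ln(n/m) ≈ 2.614314.
m/(2*ln(n/m)) ≈ 46/2.614314 ≈ 17.5954.
floor = 17.
k_max = max(1, 17) = 17.

17


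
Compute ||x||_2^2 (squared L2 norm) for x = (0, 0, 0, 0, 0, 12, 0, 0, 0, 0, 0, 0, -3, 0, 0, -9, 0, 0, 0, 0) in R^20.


Non-zero entries: [(5, 12), (12, -3), (15, -9)]
Squares: [144, 9, 81]
||x||_2^2 = sum = 234.

234


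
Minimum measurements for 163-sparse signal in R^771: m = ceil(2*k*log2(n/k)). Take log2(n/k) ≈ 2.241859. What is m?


log2(n/k) = log2(771/163) ≈ 2.241859.
2*k*log2(n/k) ≈ 2*163*2.241859 = 730.846034.
m = ceil(730.846034) = 731.

731


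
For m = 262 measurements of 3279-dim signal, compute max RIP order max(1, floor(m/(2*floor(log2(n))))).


floor(log2(3279)) = 11.
2*11 = 22.
m/(2*floor(log2(n))) = 262/22 ≈ 11.9091.
floor = 11.
k = max(1, 11) = 11.

11


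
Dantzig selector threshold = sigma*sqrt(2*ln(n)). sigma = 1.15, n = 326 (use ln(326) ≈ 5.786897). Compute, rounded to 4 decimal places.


ln(326) ≈ 5.786897.
2*ln(n) ≈ 11.573794.
sqrt(2*ln(n)) ≈ sqrt(11.573794) ≈ 3.402028.
threshold ≈ 1.15*3.402028 = 3.9123322 ≈ 3.9123.

3.9123


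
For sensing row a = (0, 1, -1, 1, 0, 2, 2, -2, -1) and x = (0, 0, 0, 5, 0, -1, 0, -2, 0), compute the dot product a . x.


Non-zero terms: ['1*5', '2*-1', '-2*-2']
Products: [5, -2, 4]
y = sum = 7.

7


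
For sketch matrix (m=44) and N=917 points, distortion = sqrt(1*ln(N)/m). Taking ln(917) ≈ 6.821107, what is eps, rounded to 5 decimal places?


ln(917) ≈ 6.821107.
1*ln(N)/m ≈ 1*6.821107/44 ≈ 0.15502516.
eps = sqrt(0.15502516) ≈ 0.3937323 ≈ 0.39373.

0.39373


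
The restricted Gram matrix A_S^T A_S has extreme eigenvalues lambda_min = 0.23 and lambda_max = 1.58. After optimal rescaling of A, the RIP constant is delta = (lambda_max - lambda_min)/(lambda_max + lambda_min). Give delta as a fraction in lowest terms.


lambda_max - lambda_min = 1.58 - 0.23 = 1.35.
lambda_max + lambda_min = 1.58 + 0.23 = 1.81.
delta = 1.35/1.81 = 135/181.

135/181


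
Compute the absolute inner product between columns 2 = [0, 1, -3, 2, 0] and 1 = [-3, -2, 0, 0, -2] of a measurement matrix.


Inner product: 0*-3 + 1*-2 + -3*0 + 2*0 + 0*-2
Products: [0, -2, 0, 0, 0]
Sum = -2.
|dot| = 2.

2


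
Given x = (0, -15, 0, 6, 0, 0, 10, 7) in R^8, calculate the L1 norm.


Non-zero entries: [(1, -15), (3, 6), (6, 10), (7, 7)]
Absolute values: [15, 6, 10, 7]
||x||_1 = sum = 38.

38


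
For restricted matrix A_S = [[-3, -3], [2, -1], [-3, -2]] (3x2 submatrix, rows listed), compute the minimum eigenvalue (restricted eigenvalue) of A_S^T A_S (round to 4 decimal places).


A_S^T A_S = [[22, 13], [13, 14]].
trace = 36.
det = 139.
disc = trace^2 - 4*det = 1296 - 4*139 = 740.
sqrt(740) ≈ 27.202941.
lam_min = (36 - sqrt(740))/2 ≈ (36 - 27.202941)/2 = 4.3985295 ≈ 4.3985.

4.3985


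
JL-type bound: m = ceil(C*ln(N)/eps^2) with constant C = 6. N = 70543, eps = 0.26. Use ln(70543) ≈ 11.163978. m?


ln(70543) ≈ 11.163978.
eps^2 = 0.26^2 = 0.0676.
C*ln(N)/eps^2 ≈ 6*11.163978/0.0676 ≈ 990.8856.
m = ceil(990.8856) = 991.

991


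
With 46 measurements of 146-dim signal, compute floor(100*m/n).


100*m/n = 100*46/146 ≈ 31.5068.
floor = 31.

31


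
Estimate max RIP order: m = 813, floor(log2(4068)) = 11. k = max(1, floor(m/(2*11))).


floor(log2(4068)) = 11.
2*11 = 22.
m/(2*floor(log2(n))) = 813/22 ≈ 36.9545.
floor = 36.
k = max(1, 36) = 36.

36


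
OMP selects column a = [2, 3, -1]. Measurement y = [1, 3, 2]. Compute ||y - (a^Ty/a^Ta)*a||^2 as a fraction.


a^T a = 14.
a^T y = 9.
coeff = 9/14 = 9/14.
||r||^2 = 115/14.

115/14


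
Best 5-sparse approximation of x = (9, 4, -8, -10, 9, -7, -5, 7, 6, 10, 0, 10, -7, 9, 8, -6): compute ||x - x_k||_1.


Sorted |x_i| descending: [10, 10, 10, 9, 9, 9, 8, 8, 7, 7, 7, 6, 6, 5, 4, 0]
Keep top 5: [10, 10, 10, 9, 9]
Tail entries: [9, 8, 8, 7, 7, 7, 6, 6, 5, 4, 0]
L1 error = sum of tail = 67.

67


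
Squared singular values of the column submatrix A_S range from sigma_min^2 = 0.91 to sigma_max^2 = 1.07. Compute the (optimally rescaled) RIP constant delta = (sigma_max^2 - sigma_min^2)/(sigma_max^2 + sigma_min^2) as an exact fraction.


lambda_max - lambda_min = 1.07 - 0.91 = 0.16.
lambda_max + lambda_min = 1.07 + 0.91 = 1.98.
delta = 0.16/1.98 = 16/198 = 8/99.

8/99


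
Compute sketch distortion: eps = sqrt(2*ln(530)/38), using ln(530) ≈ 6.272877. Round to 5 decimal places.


ln(530) ≈ 6.272877.
2*ln(N)/m ≈ 2*6.272877/38 ≈ 0.33015142.
eps = sqrt(0.33015142) ≈ 0.574588 ≈ 0.57459.

0.57459


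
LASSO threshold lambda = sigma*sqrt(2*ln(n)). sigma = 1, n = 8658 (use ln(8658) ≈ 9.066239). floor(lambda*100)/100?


ln(8658) ≈ 9.066239.
2*ln(n) ≈ 18.132478.
sqrt(2*ln(n)) ≈ sqrt(18.132478) ≈ 4.258225.
lambda ≈ 1*4.258225 = 4.258225.
floor(lambda*100)/100 = 4.25.

4.25


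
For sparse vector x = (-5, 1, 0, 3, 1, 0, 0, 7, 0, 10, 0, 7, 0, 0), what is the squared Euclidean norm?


Non-zero entries: [(0, -5), (1, 1), (3, 3), (4, 1), (7, 7), (9, 10), (11, 7)]
Squares: [25, 1, 9, 1, 49, 100, 49]
||x||_2^2 = sum = 234.

234


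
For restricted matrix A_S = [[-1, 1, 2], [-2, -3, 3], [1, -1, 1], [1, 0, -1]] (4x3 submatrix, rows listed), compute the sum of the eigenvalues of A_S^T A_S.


Sum of eigenvalues of A_S^T A_S = trace(A_S^T A_S) = sum of squared column norms of A_S.
A_S^T A_S diagonal: [7, 11, 15].
trace = 7 + 11 + 15 = 33.

33


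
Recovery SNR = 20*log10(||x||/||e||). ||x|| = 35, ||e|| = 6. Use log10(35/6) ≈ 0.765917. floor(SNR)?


||x||/||e|| = 35/6.
log10(35/6) ≈ 0.765917.
20*log10(||x||/||e||) ≈ 20*0.765917 = 15.31834.
floor(15.31834) = 15.

15


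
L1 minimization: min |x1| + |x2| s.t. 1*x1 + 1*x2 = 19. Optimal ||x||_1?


Axis intercepts:
  x1 = 19, x2 = 0: L1 = 19
  x1 = 0, x2 = 19: L1 = 19
x* = (19, 0)
||x*||_1 = 19.

19


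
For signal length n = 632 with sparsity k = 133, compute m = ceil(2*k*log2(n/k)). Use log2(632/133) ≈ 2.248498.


log2(n/k) = log2(632/133) ≈ 2.248498.
2*k*log2(n/k) ≈ 2*133*2.248498 = 598.100468.
m = ceil(598.100468) = 599.

599


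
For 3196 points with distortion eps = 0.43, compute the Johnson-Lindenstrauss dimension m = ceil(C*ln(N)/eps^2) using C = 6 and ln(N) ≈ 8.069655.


ln(3196) ≈ 8.069655.
eps^2 = 0.43^2 = 0.1849.
C*ln(N)/eps^2 ≈ 6*8.069655/0.1849 ≈ 261.8601.
m = ceil(261.8601) = 262.

262


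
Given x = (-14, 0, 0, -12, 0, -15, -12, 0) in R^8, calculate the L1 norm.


Non-zero entries: [(0, -14), (3, -12), (5, -15), (6, -12)]
Absolute values: [14, 12, 15, 12]
||x||_1 = sum = 53.

53


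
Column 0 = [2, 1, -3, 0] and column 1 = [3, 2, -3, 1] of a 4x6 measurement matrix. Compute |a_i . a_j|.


Inner product: 2*3 + 1*2 + -3*-3 + 0*1
Products: [6, 2, 9, 0]
Sum = 17.
|dot| = 17.

17


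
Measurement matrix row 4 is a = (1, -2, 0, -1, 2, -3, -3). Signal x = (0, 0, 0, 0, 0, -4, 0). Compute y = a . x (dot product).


Non-zero terms: ['-3*-4']
Products: [12]
y = sum = 12.

12


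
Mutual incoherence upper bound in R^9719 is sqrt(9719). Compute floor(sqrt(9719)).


98^2 = 9604 <= 9719 < 9801 = 99^2, so 98 <= sqrt(9719) < 99.
floor(sqrt(9719)) = 98.

98


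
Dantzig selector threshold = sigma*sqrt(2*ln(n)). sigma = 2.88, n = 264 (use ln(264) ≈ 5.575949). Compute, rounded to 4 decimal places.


ln(264) ≈ 5.575949.
2*ln(n) ≈ 11.151898.
sqrt(2*ln(n)) ≈ sqrt(11.151898) ≈ 3.339446.
threshold ≈ 2.88*3.339446 = 9.61760448 ≈ 9.6176.

9.6176


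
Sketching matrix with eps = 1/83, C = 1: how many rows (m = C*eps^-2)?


1/eps = 83.
(1/eps)^2 = 6889.
m = 1*6889 = 6889.

6889


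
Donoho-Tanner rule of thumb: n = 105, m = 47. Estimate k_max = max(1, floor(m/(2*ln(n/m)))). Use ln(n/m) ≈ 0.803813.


n/m = 105/47.
ln(n/m) ≈ 0.803813.
2*ln(n/m) ≈ 1.607626.
m/(2*ln(n/m)) ≈ 47/1.607626 ≈ 29.2357.
floor = 29.
k_max = max(1, 29) = 29.

29


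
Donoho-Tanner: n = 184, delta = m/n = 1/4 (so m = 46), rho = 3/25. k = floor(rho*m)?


m = 1/4*184 = 46.
rho = 3/25.
rho*m = 3/25*46 = 5.52.
k = floor(5.52) = 5.

5


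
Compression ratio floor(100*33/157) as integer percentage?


100*m/n = 100*33/157 ≈ 21.0191.
floor = 21.

21


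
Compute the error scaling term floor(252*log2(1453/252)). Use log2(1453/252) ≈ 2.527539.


log2(n/k) = log2(1453/252) ≈ 2.527539.
k*log2(n/k) ≈ 252*2.527539 = 636.939828.
floor(636.939828) = 636.

636


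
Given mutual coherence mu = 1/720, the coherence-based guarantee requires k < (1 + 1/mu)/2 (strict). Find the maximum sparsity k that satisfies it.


1/mu = 720.
1 + 1/mu = 721.
(1 + 1/mu)/2 = 360.5 is not an integer, so k_max = floor(360.5) = 360.

360


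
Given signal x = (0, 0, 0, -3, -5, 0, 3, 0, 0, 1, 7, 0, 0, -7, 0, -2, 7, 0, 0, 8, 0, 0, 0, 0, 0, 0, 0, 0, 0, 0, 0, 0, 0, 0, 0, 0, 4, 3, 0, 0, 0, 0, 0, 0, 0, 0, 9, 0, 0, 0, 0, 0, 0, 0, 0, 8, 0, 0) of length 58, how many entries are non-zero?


Non-zero positions: [3, 4, 6, 9, 10, 13, 15, 16, 19, 36, 37, 46, 55].
Sparsity = 13.

13


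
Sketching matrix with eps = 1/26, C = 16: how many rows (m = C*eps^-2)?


1/eps = 26.
(1/eps)^2 = 676.
m = 16*676 = 10816.

10816


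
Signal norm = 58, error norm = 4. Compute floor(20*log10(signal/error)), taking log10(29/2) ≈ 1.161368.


||x||/||e|| = 58/4 = 29/2.
log10(29/2) ≈ 1.161368.
20*log10(||x||/||e||) ≈ 20*1.161368 = 23.22736.
floor(23.22736) = 23.

23


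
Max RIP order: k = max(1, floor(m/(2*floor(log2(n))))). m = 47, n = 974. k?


floor(log2(974)) = 9.
2*9 = 18.
m/(2*floor(log2(n))) = 47/18 ≈ 2.6111.
floor = 2.
k = max(1, 2) = 2.

2


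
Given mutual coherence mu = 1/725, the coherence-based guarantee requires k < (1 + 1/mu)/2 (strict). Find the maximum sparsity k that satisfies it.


1/mu = 725.
1 + 1/mu = 726.
(1 + 1/mu)/2 = 363 is an integer and the inequality is strict, so k_max = 363 - 1 = 362.

362


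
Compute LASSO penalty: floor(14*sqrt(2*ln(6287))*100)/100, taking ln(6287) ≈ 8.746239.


ln(6287) ≈ 8.746239.
2*ln(n) ≈ 17.492478.
sqrt(2*ln(n)) ≈ sqrt(17.492478) ≈ 4.182401.
lambda ≈ 14*4.182401 = 58.553614.
floor(lambda*100)/100 = 58.55.

58.55


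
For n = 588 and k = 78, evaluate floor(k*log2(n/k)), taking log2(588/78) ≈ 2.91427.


log2(n/k) = log2(588/78) ≈ 2.91427.
k*log2(n/k) ≈ 78*2.91427 = 227.31306.
floor(227.31306) = 227.

227


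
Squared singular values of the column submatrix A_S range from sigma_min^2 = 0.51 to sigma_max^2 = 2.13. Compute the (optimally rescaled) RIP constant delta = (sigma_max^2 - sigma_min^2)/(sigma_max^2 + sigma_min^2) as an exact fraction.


lambda_max - lambda_min = 2.13 - 0.51 = 1.62.
lambda_max + lambda_min = 2.13 + 0.51 = 2.64.
delta = 1.62/2.64 = 162/264 = 27/44.

27/44


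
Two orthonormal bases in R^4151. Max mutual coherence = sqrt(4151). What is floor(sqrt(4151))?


64^2 = 4096 <= 4151 < 4225 = 65^2, so 64 <= sqrt(4151) < 65.
floor(sqrt(4151)) = 64.

64


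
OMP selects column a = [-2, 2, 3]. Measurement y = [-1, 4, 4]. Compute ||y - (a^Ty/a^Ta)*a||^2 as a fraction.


a^T a = 17.
a^T y = 22.
coeff = 22/17 = 22/17.
||r||^2 = 77/17.

77/17


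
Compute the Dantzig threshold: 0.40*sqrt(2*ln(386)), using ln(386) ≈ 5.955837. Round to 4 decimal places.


ln(386) ≈ 5.955837.
2*ln(n) ≈ 11.911674.
sqrt(2*ln(n)) ≈ sqrt(11.911674) ≈ 3.451329.
threshold ≈ 0.40*3.451329 = 1.3805316 ≈ 1.3805.

1.3805


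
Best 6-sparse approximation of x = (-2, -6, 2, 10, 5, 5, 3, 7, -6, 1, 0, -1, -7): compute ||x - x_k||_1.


Sorted |x_i| descending: [10, 7, 7, 6, 6, 5, 5, 3, 2, 2, 1, 1, 0]
Keep top 6: [10, 7, 7, 6, 6, 5]
Tail entries: [5, 3, 2, 2, 1, 1, 0]
L1 error = sum of tail = 14.

14


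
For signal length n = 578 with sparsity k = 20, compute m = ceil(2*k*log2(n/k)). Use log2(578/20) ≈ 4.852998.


log2(n/k) = log2(578/20) ≈ 4.852998.
2*k*log2(n/k) ≈ 2*20*4.852998 = 194.11992.
m = ceil(194.11992) = 195.

195


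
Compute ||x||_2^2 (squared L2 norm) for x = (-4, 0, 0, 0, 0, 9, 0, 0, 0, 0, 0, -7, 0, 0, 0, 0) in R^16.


Non-zero entries: [(0, -4), (5, 9), (11, -7)]
Squares: [16, 81, 49]
||x||_2^2 = sum = 146.

146


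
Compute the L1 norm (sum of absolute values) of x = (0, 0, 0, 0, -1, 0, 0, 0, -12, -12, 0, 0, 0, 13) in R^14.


Non-zero entries: [(4, -1), (8, -12), (9, -12), (13, 13)]
Absolute values: [1, 12, 12, 13]
||x||_1 = sum = 38.

38


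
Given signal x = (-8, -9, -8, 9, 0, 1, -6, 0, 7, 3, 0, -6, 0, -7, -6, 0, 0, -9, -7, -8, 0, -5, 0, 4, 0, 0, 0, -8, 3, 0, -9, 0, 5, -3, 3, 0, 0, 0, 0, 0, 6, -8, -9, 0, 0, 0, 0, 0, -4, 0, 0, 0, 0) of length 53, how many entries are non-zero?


Non-zero positions: [0, 1, 2, 3, 5, 6, 8, 9, 11, 13, 14, 17, 18, 19, 21, 23, 27, 28, 30, 32, 33, 34, 40, 41, 42, 48].
Sparsity = 26.

26


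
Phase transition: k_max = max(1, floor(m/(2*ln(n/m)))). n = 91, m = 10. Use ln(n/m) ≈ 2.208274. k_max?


n/m = 91/10.
ln(n/m) ≈ 2.208274.
2*ln(n/m) ≈ 4.416548.
m/(2*ln(n/m)) ≈ 10/4.416548 ≈ 2.2642.
floor = 2.
k_max = max(1, 2) = 2.

2


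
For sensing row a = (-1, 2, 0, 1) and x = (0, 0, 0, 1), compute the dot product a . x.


Non-zero terms: ['1*1']
Products: [1]
y = sum = 1.

1


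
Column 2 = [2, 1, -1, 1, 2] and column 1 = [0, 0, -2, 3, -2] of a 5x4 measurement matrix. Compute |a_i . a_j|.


Inner product: 2*0 + 1*0 + -1*-2 + 1*3 + 2*-2
Products: [0, 0, 2, 3, -4]
Sum = 1.
|dot| = 1.

1


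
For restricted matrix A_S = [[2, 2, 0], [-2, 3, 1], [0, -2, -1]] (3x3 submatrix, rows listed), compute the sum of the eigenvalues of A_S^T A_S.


Sum of eigenvalues of A_S^T A_S = trace(A_S^T A_S) = sum of squared column norms of A_S.
A_S^T A_S diagonal: [8, 17, 2].
trace = 8 + 17 + 2 = 27.

27


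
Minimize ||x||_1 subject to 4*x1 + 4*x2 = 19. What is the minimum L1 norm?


Axis intercepts:
  x1 = 19/4, x2 = 0: L1 = 19/4
  x1 = 0, x2 = 19/4: L1 = 19/4
x* = (19/4, 0)
||x*||_1 = 19/4.

19/4


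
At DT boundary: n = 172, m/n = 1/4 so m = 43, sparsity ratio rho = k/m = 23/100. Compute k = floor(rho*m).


m = 1/4*172 = 43.
rho = 23/100.
rho*m = 23/100*43 = 9.89.
k = floor(9.89) = 9.

9


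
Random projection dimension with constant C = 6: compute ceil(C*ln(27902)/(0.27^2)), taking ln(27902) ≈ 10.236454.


ln(27902) ≈ 10.236454.
eps^2 = 0.27^2 = 0.0729.
C*ln(N)/eps^2 ≈ 6*10.236454/0.0729 ≈ 842.5065.
m = ceil(842.5065) = 843.

843


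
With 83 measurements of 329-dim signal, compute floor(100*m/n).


100*m/n = 100*83/329 ≈ 25.228.
floor = 25.

25


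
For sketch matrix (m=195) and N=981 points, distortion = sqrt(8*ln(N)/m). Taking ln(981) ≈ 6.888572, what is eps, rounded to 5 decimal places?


ln(981) ≈ 6.888572.
8*ln(N)/m ≈ 8*6.888572/195 ≈ 0.28260808.
eps = sqrt(0.28260808) ≈ 0.531609 ≈ 0.53161.

0.53161


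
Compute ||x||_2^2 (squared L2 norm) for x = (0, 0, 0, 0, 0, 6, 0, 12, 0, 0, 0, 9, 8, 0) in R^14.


Non-zero entries: [(5, 6), (7, 12), (11, 9), (12, 8)]
Squares: [36, 144, 81, 64]
||x||_2^2 = sum = 325.

325
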